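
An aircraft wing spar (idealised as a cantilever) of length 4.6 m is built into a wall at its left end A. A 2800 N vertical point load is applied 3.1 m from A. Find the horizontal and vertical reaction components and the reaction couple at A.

A_x = 0, A_y = 2800 N, M_A = 8680 N·m

ΣF_x = 0: A_x = 0.
ΣF_y = 0: A_y − 2800 = 0 → A_y = 2800 N.
ΣM about A: M_A − 2800·3.1 = 0 → M_A = 8680 N·m.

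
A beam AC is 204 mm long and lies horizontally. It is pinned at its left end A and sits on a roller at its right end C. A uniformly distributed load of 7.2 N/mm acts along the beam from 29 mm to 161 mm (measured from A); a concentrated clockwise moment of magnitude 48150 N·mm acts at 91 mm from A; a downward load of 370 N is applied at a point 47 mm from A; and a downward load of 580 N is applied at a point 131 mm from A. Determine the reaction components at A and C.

Resultant of the distributed load: 7.2 × 132 = 950.4 N at 95 mm from A.
Moments about A: C_y·204 − (7.2·132)·95 − 48150 − 370·47 − 580·131 = 0 → C_y = 231808/204 = 1136.31 ≈ 1136 N.
ΣF_y = 0: A_y + 1136.31 − 7.2·132 − 370 − 580 = 0 → A_y = 764.1 N.
ΣF_x = 0: no horizontal applied forces, so A_x = 0.

A_x = 0, A_y = 764.1 N, C_y = 1136 N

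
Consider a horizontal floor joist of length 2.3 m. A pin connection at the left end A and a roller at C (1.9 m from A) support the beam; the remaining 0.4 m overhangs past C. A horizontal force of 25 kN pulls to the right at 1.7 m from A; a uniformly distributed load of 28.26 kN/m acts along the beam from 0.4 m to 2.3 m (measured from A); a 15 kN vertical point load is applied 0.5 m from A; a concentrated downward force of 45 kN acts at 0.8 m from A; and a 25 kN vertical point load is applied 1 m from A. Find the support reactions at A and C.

Resultant of the distributed load: 28.26 × 1.9 = 53.694 kN at 1.35 m from A.
Taking moments about A: C_y·1.9 − (28.26·1.9)·1.35 − 15·0.5 − 45·0.8 − 25·1 = 0 → C_y = 140.9869/1.9 = 74.2036 ≈ 74.20 kN.
ΣF_y = 0: A_y + 74.2036 − 28.26·1.9 − 15 − 45 − 25 = 0 → A_y = 64.49 kN.
ΣF_x = 0: A_x + 25 = 0 → A_x = -25.00 kN.

A_x = -25.00 kN, A_y = 64.49 kN, C_y = 74.20 kN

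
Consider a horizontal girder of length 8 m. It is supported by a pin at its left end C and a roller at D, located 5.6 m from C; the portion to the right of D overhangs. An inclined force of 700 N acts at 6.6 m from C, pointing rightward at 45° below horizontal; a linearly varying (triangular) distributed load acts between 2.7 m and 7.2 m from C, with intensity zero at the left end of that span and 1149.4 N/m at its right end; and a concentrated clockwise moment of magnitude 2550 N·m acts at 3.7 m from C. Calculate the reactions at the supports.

C_x = -495.0 N, C_y = -589.9 N, D_y = 3671 N

Resultant of the triangular load: ½ × 1149.4 × 4.5 = 2586.15 N, acting at 5.7 m from C (one-third of the span from the peak).
Taking moments about C: D_y·5.6 − 700·sin45°·6.6 − (½·1149.4·4.5)·5.7 − 2550 = 0 → D_y = 20557.9/5.6 = 3671.05 ≈ 3671 N.
ΣF_y = 0: C_y + 3671.05 − 700·sin45° − ½·1149.4·4.5 = 0 → C_y = -589.9 N.
ΣF_x = 0: C_x + 700·cos45° = 0 → C_x = -495.0 N.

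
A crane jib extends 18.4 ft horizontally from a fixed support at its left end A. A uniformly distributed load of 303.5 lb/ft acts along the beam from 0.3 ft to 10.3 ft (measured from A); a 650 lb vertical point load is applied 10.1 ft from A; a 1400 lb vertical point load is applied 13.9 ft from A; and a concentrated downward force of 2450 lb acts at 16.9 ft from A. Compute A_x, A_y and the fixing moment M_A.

A_x = 0, A_y = 7535 lb, M_A = 83520 lb·ft

Resultant of the distributed load: 303.5 × 10 = 3035 lb at 5.3 ft from A.
ΣF_x = 0: A_x = 0.
ΣF_y = 0: A_y − 303.5·10 − 650 − 1400 − 2450 = 0 → A_y = 7535 lb.
ΣM about A: M_A − (303.5·10)·5.3 − 650·10.1 − 1400·13.9 − 2450·16.9 = 0 → M_A = 83520 lb·ft.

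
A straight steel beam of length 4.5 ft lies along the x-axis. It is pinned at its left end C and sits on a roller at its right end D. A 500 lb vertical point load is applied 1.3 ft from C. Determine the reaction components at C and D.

C_x = 0, C_y = 355.6 lb, D_y = 144.4 lb

ΣM about C: D_y·4.5 − 500·1.3 = 0 → D_y = 650/4.5 = 144.444 ≈ 144.4 lb.
ΣF_y = 0: C_y + 144.444 − 500 = 0 → C_y = 355.6 lb.
ΣF_x = 0: no horizontal applied forces, so C_x = 0.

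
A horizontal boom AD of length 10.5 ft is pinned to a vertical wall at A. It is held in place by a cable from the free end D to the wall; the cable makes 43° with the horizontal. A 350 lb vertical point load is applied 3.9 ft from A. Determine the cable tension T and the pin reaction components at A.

ΣM about A: T·sin43°·10.5 − 350·3.9 = 0 → T = 1365/(10.5·0.681998) = 190.616 ≈ 190.6 lb.
ΣF_x = 0: A_x − T·cos43° = 0 → A_x = 190.616 × 0.731354 = 139.4 lb.
ΣF_y = 0: A_y + T·sin43° − 350 = 0 → A_y = 350 − 190.616 × 0.681998 = 220.0 lb.

T = 190.6 lb, A_x = 139.4 lb, A_y = 220.0 lb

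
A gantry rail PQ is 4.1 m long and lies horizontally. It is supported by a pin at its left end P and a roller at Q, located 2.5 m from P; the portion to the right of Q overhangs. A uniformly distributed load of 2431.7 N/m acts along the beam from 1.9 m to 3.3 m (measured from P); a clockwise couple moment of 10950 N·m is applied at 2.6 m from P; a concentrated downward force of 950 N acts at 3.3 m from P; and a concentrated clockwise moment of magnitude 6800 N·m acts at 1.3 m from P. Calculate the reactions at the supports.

Resultant of the distributed load: 2431.7 × 1.4 = 3404.38 N at 2.6 m from P.
ΣM about P: Q_y·2.5 − (2431.7·1.4)·2.6 − 10950 − 950·3.3 − 6800 = 0 → Q_y = 29736.388/2.5 = 11894.6 ≈ 11890 N.
ΣF_y = 0: P_y + 11894.6 − 2431.7·1.4 − 950 = 0 → P_y = -7540 N.
ΣF_x = 0: no horizontal applied forces, so P_x = 0.

P_x = 0, P_y = -7540 N, Q_y = 11890 N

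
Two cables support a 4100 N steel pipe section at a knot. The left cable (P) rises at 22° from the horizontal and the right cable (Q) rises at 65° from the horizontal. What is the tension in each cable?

T_P = 1735 N, T_Q = 3807 N

ΣF_x = 0: −T_P·cos22° + T_Q·cos65° = 0 → T_Q = 2.1939·T_P.
ΣF_y = 0: T_P·sin22° + T_Q·sin65° = 4100.
Substitute: T_P·(0.374607 + 2.1939·0.906308) = 4100 → T_P = 1735.11 ≈ 1735 N.
Then T_Q = 2.1939 × 1735.11 = 3807 N.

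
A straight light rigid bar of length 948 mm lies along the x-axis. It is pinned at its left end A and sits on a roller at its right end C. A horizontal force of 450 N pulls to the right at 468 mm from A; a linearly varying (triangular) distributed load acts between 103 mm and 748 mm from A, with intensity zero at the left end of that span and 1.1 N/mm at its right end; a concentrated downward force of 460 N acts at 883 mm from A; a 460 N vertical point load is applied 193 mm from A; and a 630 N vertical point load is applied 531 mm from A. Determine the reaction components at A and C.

A_x = -450.0 N, A_y = 830.3 N, C_y = 1074 N

Resultant of the triangular load: ½ × 1.1 × 645 = 354.75 N, acting at 533 mm from A (one-third of the span from the peak).
Taking moments about A: C_y·948 − (½·1.1·645)·533 − 460·883 − 460·193 − 630·531 = 0 → C_y = 1018571.75/948 = 1074.44 ≈ 1074 N.
ΣF_y = 0: A_y + 1074.44 − ½·1.1·645 − 460 − 460 − 630 = 0 → A_y = 830.3 N.
ΣF_x = 0: A_x + 450 = 0 → A_x = -450.0 N.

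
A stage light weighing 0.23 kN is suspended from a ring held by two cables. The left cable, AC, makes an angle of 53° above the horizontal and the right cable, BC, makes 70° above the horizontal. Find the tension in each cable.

T_AC = 0.09380 kN, T_BC = 0.1650 kN

ΣF_x = 0: −T_AC·cos53° + T_BC·cos70° = 0 → T_BC = 1.75959·T_AC.
ΣF_y = 0: T_AC·sin53° + T_BC·sin70° = 0.23.
Substitute: T_AC·(0.798636 + 1.75959·0.939693) = 0.23 → T_AC = 0.0937968 ≈ 0.09380 kN.
Then T_BC = 1.75959 × 0.0937968 = 0.1650 kN.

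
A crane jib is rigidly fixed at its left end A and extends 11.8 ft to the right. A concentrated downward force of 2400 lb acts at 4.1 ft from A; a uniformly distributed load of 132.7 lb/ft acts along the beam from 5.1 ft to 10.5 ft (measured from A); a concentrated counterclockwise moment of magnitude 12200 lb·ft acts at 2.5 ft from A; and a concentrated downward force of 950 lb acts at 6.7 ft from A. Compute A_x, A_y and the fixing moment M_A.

Resultant of the distributed load: 132.7 × 5.4 = 716.58 lb at 7.8 ft from A.
ΣF_x = 0: A_x = 0.
ΣF_y = 0: A_y − 2400 − 132.7·5.4 − 950 = 0 → A_y = 4067 lb.
ΣM about A: M_A − 2400·4.1 − (132.7·5.4)·7.8 + 12200 − 950·6.7 = 0 → M_A = 9594 lb·ft.

A_x = 0, A_y = 4067 lb, M_A = 9594 lb·ft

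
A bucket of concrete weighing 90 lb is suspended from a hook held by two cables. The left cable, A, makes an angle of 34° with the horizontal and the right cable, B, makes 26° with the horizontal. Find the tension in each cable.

T_A = 93.41 lb, T_B = 86.16 lb

ΣF_x = 0: −T_A·cos34° + T_B·cos26° = 0 → T_B = 0.922389·T_A.
ΣF_y = 0: T_A·sin34° + T_B·sin26° = 90.
Substitute: T_A·(0.559193 + 0.922389·0.438371) = 90 → T_A = 93.4054 ≈ 93.41 lb.
Then T_B = 0.922389 × 93.4054 = 86.16 lb.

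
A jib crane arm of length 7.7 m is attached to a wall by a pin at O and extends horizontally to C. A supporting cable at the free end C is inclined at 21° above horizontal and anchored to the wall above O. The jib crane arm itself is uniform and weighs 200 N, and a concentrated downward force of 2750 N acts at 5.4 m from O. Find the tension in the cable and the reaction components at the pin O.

T = 5661 N, O_x = 5285 N, O_y = 921.4 N

ΣM about O: T·sin21°·7.7 − 200·3.85 − 2750·5.4 = 0 → T = 15620/(7.7·0.358368) = 5660.58 ≈ 5661 N.
ΣF_x = 0: O_x − T·cos21° = 0 → O_x = 5660.58 × 0.93358 = 5285 N.
ΣF_y = 0: O_y + T·sin21° − 200 − 2750 = 0 → O_y = 2950 − 5660.58 × 0.358368 = 921.4 N.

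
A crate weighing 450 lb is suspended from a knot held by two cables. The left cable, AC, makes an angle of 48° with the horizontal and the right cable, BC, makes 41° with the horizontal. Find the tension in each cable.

T_AC = 339.7 lb, T_BC = 301.2 lb

ΣF_x = 0: −T_AC·cos48° + T_BC·cos41° = 0 → T_BC = 0.886607·T_AC.
ΣF_y = 0: T_AC·sin48° + T_BC·sin41° = 450.
Substitute: T_AC·(0.743145 + 0.886607·0.656059) = 450 → T_AC = 339.671 ≈ 339.7 lb.
Then T_BC = 0.886607 × 339.671 = 301.2 lb.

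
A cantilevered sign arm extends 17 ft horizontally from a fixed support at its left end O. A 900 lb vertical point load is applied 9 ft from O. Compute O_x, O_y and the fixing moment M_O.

O_x = 0, O_y = 900.0 lb, M_O = 8100 lb·ft

ΣF_x = 0: O_x = 0.
ΣF_y = 0: O_y − 900 = 0 → O_y = 900.0 lb.
ΣM about O: M_O − 900·9 = 0 → M_O = 8100 lb·ft.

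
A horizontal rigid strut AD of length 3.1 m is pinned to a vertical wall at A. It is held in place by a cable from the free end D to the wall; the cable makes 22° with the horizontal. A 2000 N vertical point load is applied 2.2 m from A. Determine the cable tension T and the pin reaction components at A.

ΣM about A: T·sin22°·3.1 − 2000·2.2 = 0 → T = 4400/(3.1·0.374607) = 3788.92 ≈ 3789 N.
ΣF_x = 0: A_x − T·cos22° = 0 → A_x = 3788.92 × 0.927184 = 3513 N.
ΣF_y = 0: A_y + T·sin22° − 2000 = 0 → A_y = 2000 − 3788.92 × 0.374607 = 580.6 N.

T = 3789 N, A_x = 3513 N, A_y = 580.6 N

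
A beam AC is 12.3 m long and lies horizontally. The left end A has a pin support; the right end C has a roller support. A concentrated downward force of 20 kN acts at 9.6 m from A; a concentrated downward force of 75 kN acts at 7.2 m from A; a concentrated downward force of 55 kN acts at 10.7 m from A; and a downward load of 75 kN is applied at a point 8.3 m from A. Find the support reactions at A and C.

Moments about A: C_y·12.3 − 20·9.6 − 75·7.2 − 55·10.7 − 75·8.3 = 0 → C_y = 1943/12.3 = 157.967 ≈ 158.0 kN.
ΣF_y = 0: A_y + 157.967 − 20 − 75 − 55 − 75 = 0 → A_y = 67.03 kN.
ΣF_x = 0: no horizontal applied forces, so A_x = 0.

A_x = 0, A_y = 67.03 kN, C_y = 158.0 kN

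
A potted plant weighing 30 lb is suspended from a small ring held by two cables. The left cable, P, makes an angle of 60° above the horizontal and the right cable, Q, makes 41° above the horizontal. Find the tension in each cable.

ΣF_x = 0: −T_P·cos60° + T_Q·cos41° = 0 → T_Q = 0.662506·T_P.
ΣF_y = 0: T_P·sin60° + T_Q·sin41° = 30.
Substitute: T_P·(0.866025 + 0.662506·0.656059) = 30 → T_P = 23.0651 ≈ 23.07 lb.
Then T_Q = 0.662506 × 23.0651 = 15.28 lb.

T_P = 23.07 lb, T_Q = 15.28 lb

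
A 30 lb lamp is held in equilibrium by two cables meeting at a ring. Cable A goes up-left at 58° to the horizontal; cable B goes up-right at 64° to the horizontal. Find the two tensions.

ΣF_x = 0: −T_A·cos58° + T_B·cos64° = 0 → T_B = 1.20884·T_A.
ΣF_y = 0: T_A·sin58° + T_B·sin64° = 30.
Substitute: T_A·(0.848048 + 1.20884·0.898794) = 30 → T_A = 15.5075 ≈ 15.51 lb.
Then T_B = 1.20884 × 15.5075 = 18.75 lb.

T_A = 15.51 lb, T_B = 18.75 lb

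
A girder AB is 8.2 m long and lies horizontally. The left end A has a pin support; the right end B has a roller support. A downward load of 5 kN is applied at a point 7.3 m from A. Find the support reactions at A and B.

ΣM about A: B_y·8.2 − 5·7.3 = 0 → B_y = 36.5/8.2 = 4.45122 ≈ 4.451 kN.
ΣF_y = 0: A_y + 4.45122 − 5 = 0 → A_y = 0.5488 kN.
ΣF_x = 0: no horizontal applied forces, so A_x = 0.

A_x = 0, A_y = 0.5488 kN, B_y = 4.451 kN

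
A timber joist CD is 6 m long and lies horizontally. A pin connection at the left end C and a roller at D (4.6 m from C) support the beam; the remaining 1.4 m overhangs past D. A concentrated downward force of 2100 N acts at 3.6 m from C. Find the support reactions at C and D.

Taking moments about C: D_y·4.6 − 2100·3.6 = 0 → D_y = 7560/4.6 = 1643.48 ≈ 1643 N.
ΣF_y = 0: C_y + 1643.48 − 2100 = 0 → C_y = 456.5 N.
ΣF_x = 0: no horizontal applied forces, so C_x = 0.

C_x = 0, C_y = 456.5 N, D_y = 1643 N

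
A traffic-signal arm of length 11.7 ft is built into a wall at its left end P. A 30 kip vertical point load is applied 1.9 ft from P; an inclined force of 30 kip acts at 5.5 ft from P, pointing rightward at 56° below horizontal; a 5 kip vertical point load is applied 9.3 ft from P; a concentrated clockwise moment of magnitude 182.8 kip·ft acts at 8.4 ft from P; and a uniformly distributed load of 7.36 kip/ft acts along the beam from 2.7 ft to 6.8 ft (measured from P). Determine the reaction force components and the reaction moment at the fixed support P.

Resultant of the distributed load: 7.36 × 4.1 = 30.176 kip at 4.75 ft from P.
ΣF_x = 0: P_x + 30·cos56° = 0 → P_x = -16.78 kip.
ΣF_y = 0: P_y − 30 − 30·sin56° − 5 − 7.36·4.1 = 0 → P_y = 90.05 kip.
ΣM about P: M_P − 30·1.9 − 30·sin56°·5.5 − 5·9.3 − 182.8 − (7.36·4.1)·4.75 = 0 → M_P = 566.4 kip·ft.

P_x = -16.78 kip, P_y = 90.05 kip, M_P = 566.4 kip·ft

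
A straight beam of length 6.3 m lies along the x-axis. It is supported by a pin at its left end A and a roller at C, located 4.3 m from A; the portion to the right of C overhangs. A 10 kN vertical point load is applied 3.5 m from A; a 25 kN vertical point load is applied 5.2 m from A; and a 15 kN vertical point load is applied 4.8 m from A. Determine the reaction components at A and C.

ΣM about A: C_y·4.3 − 10·3.5 − 25·5.2 − 15·4.8 = 0 → C_y = 237/4.3 = 55.1163 ≈ 55.12 kN.
ΣF_y = 0: A_y + 55.1163 − 10 − 25 − 15 = 0 → A_y = -5.116 kN.
ΣF_x = 0: no horizontal applied forces, so A_x = 0.

A_x = 0, A_y = -5.116 kN, C_y = 55.12 kN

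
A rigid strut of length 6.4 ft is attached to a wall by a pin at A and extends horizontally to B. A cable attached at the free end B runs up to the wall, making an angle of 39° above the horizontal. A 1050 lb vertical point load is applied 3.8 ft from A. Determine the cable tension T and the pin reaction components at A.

T = 990.7 lb, A_x = 769.9 lb, A_y = 426.6 lb

ΣM about A: T·sin39°·6.4 − 1050·3.8 = 0 → T = 3990/(6.4·0.62932) = 990.653 ≈ 990.7 lb.
ΣF_x = 0: A_x − T·cos39° = 0 → A_x = 990.653 × 0.777146 = 769.9 lb.
ΣF_y = 0: A_y + T·sin39° − 1050 = 0 → A_y = 1050 − 990.653 × 0.62932 = 426.6 lb.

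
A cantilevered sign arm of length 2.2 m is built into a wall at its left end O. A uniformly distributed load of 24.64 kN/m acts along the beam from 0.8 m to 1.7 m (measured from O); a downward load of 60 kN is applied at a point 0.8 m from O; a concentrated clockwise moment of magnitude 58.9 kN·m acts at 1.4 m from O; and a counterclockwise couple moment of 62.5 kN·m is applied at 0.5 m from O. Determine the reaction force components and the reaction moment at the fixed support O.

Resultant of the distributed load: 24.64 × 0.9 = 22.176 kN at 1.25 m from O.
ΣF_x = 0: O_x = 0.
ΣF_y = 0: O_y − 24.64·0.9 − 60 = 0 → O_y = 82.18 kN.
ΣM about O: M_O − (24.64·0.9)·1.25 − 60·0.8 − 58.9 + 62.5 = 0 → M_O = 72.12 kN·m.

O_x = 0, O_y = 82.18 kN, M_O = 72.12 kN·m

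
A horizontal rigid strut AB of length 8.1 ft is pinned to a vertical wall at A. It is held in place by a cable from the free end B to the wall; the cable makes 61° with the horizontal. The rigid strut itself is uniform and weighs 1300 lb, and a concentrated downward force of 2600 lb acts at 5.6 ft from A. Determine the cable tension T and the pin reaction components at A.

ΣM about A: T·sin61°·8.1 − 1300·4.05 − 2600·5.6 = 0 → T = 19825/(8.1·0.87462) = 2798.39 ≈ 2798 lb.
ΣF_x = 0: A_x − T·cos61° = 0 → A_x = 2798.39 × 0.48481 = 1357 lb.
ΣF_y = 0: A_y + T·sin61° − 1300 − 2600 = 0 → A_y = 3900 − 2798.39 × 0.87462 = 1452 lb.

T = 2798 lb, A_x = 1357 lb, A_y = 1452 lb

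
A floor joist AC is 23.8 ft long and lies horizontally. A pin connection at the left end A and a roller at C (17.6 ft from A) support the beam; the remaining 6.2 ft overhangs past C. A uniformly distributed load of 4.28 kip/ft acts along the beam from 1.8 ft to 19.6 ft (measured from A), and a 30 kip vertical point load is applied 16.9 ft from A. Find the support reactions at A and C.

Resultant of the distributed load: 4.28 × 17.8 = 76.184 kip at 10.7 ft from A.
Taking moments about A: C_y·17.6 − (4.28·17.8)·10.7 − 30·16.9 = 0 → C_y = 1322.1688/17.6 = 75.1232 ≈ 75.12 kip.
ΣF_y = 0: A_y + 75.1232 − 4.28·17.8 − 30 = 0 → A_y = 31.06 kip.
ΣF_x = 0: no horizontal applied forces, so A_x = 0.

A_x = 0, A_y = 31.06 kip, C_y = 75.12 kip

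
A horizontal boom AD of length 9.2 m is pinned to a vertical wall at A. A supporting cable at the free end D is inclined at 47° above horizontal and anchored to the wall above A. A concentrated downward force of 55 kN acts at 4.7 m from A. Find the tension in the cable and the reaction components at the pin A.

T = 38.42 kN, A_x = 26.20 kN, A_y = 26.90 kN

ΣM about A: T·sin47°·9.2 − 55·4.7 = 0 → T = 258.5/(9.2·0.731354) = 38.4189 ≈ 38.42 kN.
ΣF_x = 0: A_x − T·cos47° = 0 → A_x = 38.4189 × 0.681998 = 26.20 kN.
ΣF_y = 0: A_y + T·sin47° − 55 = 0 → A_y = 55 − 38.4189 × 0.731354 = 26.90 kN.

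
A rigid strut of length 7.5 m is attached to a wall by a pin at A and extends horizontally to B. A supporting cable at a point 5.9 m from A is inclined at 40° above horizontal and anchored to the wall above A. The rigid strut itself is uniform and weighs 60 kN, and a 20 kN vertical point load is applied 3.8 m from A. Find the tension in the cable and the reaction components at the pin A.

T = 79.37 kN, A_x = 60.80 kN, A_y = 28.98 kN

ΣM about A: T·sin40°·5.9 − 60·3.75 − 20·3.8 = 0 → T = 301/(5.9·0.642788) = 79.3682 ≈ 79.37 kN.
ΣF_x = 0: A_x − T·cos40° = 0 → A_x = 79.3682 × 0.766044 = 60.80 kN.
ΣF_y = 0: A_y + T·sin40° − 60 − 20 = 0 → A_y = 80 − 79.3682 × 0.642788 = 28.98 kN.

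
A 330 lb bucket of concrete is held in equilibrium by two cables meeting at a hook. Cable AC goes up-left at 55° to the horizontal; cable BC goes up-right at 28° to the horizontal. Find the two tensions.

T_AC = 293.6 lb, T_BC = 190.7 lb

ΣF_x = 0: −T_AC·cos55° + T_BC·cos28° = 0 → T_BC = 0.649615·T_AC.
ΣF_y = 0: T_AC·sin55° + T_BC·sin28° = 330.
Substitute: T_AC·(0.819152 + 0.649615·0.469472) = 330 → T_AC = 293.561 ≈ 293.6 lb.
Then T_BC = 0.649615 × 293.561 = 190.7 lb.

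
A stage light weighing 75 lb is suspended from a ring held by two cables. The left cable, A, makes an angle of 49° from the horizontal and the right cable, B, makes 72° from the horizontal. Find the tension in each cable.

T_A = 27.04 lb, T_B = 57.40 lb

ΣF_x = 0: −T_A·cos49° + T_B·cos72° = 0 → T_B = 2.12305·T_A.
ΣF_y = 0: T_A·sin49° + T_B·sin72° = 75.
Substitute: T_A·(0.75471 + 2.12305·0.951057) = 75 → T_A = 27.0382 ≈ 27.04 lb.
Then T_B = 2.12305 × 27.0382 = 57.40 lb.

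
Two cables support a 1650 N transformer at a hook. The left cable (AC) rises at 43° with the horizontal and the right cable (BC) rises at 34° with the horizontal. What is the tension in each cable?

T_AC = 1404 N, T_BC = 1238 N

ΣF_x = 0: −T_AC·cos43° + T_BC·cos34° = 0 → T_BC = 0.882172·T_AC.
ΣF_y = 0: T_AC·sin43° + T_BC·sin34° = 1650.
Substitute: T_AC·(0.681998 + 0.882172·0.559193) = 1650 → T_AC = 1403.89 ≈ 1404 N.
Then T_BC = 0.882172 × 1403.89 = 1238 N.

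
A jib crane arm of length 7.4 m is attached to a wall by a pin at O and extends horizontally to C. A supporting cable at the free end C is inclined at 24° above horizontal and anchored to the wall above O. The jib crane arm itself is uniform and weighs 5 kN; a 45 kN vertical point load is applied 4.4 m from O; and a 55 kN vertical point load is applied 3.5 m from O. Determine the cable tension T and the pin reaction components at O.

T = 135.9 kN, O_x = 124.1 kN, O_y = 49.73 kN

ΣM about O: T·sin24°·7.4 − 5·3.7 − 45·4.4 − 55·3.5 = 0 → T = 409/(7.4·0.406737) = 135.887 ≈ 135.9 kN.
ΣF_x = 0: O_x − T·cos24° = 0 → O_x = 135.887 × 0.913545 = 124.1 kN.
ΣF_y = 0: O_y + T·sin24° − 5 − 45 − 55 = 0 → O_y = 105 − 135.887 × 0.406737 = 49.73 kN.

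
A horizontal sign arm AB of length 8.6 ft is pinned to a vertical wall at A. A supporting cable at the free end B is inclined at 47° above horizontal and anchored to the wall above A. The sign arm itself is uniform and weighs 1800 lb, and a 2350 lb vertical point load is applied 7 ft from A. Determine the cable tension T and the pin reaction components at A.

ΣM about A: T·sin47°·8.6 − 1800·4.3 − 2350·7 = 0 → T = 24190/(8.6·0.731354) = 3846 lb.
ΣF_x = 0: A_x − T·cos47° = 0 → A_x = 3846 × 0.681998 = 2623 lb.
ΣF_y = 0: A_y + T·sin47° − 1800 − 2350 = 0 → A_y = 4150 − 3846 × 0.731354 = 1337 lb.

T = 3846 lb, A_x = 2623 lb, A_y = 1337 lb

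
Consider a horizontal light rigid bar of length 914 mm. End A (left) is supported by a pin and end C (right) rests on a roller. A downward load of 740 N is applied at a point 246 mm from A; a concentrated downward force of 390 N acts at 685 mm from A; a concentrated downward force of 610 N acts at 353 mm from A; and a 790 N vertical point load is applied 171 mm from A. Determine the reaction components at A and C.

A_x = 0, A_y = 1655 N, C_y = 874.8 N

Moments about A: C_y·914 − 740·246 − 390·685 − 610·353 − 790·171 = 0 → C_y = 799610/914 = 874.847 ≈ 874.8 N.
ΣF_y = 0: A_y + 874.847 − 740 − 390 − 610 − 790 = 0 → A_y = 1655 N.
ΣF_x = 0: no horizontal applied forces, so A_x = 0.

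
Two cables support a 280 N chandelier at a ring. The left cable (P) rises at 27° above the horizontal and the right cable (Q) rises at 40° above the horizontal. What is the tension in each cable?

T_P = 233.0 N, T_Q = 271.0 N

ΣF_x = 0: −T_P·cos27° + T_Q·cos40° = 0 → T_Q = 1.16313·T_P.
ΣF_y = 0: T_P·sin27° + T_Q·sin40° = 280.
Substitute: T_P·(0.45399 + 1.16313·0.642788) = 280 → T_P = 233.016 ≈ 233.0 N.
Then T_Q = 1.16313 × 233.016 = 271.0 N.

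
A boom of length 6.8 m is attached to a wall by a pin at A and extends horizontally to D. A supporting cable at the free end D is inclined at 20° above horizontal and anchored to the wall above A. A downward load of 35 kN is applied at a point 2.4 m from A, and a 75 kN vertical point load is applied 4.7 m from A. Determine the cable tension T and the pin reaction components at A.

T = 187.7 kN, A_x = 176.4 kN, A_y = 45.81 kN

ΣM about A: T·sin20°·6.8 − 35·2.4 − 75·4.7 = 0 → T = 436.5/(6.8·0.34202) = 187.683 ≈ 187.7 kN.
ΣF_x = 0: A_x − T·cos20° = 0 → A_x = 187.683 × 0.939693 = 176.4 kN.
ΣF_y = 0: A_y + T·sin20° − 35 − 75 = 0 → A_y = 110 − 187.683 × 0.34202 = 45.81 kN.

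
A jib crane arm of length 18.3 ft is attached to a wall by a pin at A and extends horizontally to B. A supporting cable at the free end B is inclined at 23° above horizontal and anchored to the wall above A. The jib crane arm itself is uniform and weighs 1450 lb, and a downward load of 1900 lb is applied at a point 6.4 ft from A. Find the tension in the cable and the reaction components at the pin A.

ΣM about A: T·sin23°·18.3 − 1450·9.15 − 1900·6.4 = 0 → T = 25427.5/(18.3·0.390731) = 3556.11 ≈ 3556 lb.
ΣF_x = 0: A_x − T·cos23° = 0 → A_x = 3556.11 × 0.920505 = 3273 lb.
ΣF_y = 0: A_y + T·sin23° − 1450 − 1900 = 0 → A_y = 3350 − 3556.11 × 0.390731 = 1961 lb.

T = 3556 lb, A_x = 3273 lb, A_y = 1961 lb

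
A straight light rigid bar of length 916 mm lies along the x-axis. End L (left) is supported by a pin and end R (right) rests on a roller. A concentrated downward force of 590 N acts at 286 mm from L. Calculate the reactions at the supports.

L_x = 0, L_y = 405.8 N, R_y = 184.2 N

Moments about L: R_y·916 − 590·286 = 0 → R_y = 168740/916 = 184.214 ≈ 184.2 N.
ΣF_y = 0: L_y + 184.214 − 590 = 0 → L_y = 405.8 N.
ΣF_x = 0: no horizontal applied forces, so L_x = 0.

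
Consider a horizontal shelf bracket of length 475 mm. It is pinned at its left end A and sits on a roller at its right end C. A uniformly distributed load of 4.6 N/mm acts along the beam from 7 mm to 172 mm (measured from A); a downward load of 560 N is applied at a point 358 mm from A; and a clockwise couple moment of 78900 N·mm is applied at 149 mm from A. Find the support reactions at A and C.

A_x = 0, A_y = 587.8 N, C_y = 731.2 N

Resultant of the distributed load: 4.6 × 165 = 759 N at 89.5 mm from A.
ΣM about A: C_y·475 − (4.6·165)·89.5 − 560·358 − 78900 = 0 → C_y = 347310.5/475 = 731.18 ≈ 731.2 N.
ΣF_y = 0: A_y + 731.18 − 4.6·165 − 560 = 0 → A_y = 587.8 N.
ΣF_x = 0: no horizontal applied forces, so A_x = 0.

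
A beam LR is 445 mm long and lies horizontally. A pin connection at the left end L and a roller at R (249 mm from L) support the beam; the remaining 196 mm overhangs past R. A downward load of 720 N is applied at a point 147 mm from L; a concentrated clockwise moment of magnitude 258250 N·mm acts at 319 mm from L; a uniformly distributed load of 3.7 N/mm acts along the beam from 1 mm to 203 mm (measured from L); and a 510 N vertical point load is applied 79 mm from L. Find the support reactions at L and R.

Resultant of the distributed load: 3.7 × 202 = 747.4 N at 102 mm from L.
Moments about L: R_y·249 − 720·147 − 258250 − (3.7·202)·102 − 510·79 = 0 → R_y = 480614.8/249 = 1930.18 ≈ 1930 N.
ΣF_y = 0: L_y + 1930.18 − 720 − 3.7·202 − 510 = 0 → L_y = 47.22 N.
ΣF_x = 0: no horizontal applied forces, so L_x = 0.

L_x = 0, L_y = 47.22 N, R_y = 1930 N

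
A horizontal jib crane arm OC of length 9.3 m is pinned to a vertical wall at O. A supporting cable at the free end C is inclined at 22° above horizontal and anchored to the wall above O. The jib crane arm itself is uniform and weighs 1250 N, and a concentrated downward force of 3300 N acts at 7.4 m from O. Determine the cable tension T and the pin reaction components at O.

T = 8678 N, O_x = 8046 N, O_y = 1299 N

ΣM about O: T·sin22°·9.3 − 1250·4.65 − 3300·7.4 = 0 → T = 30232.5/(9.3·0.374607) = 8677.91 ≈ 8678 N.
ΣF_x = 0: O_x − T·cos22° = 0 → O_x = 8677.91 × 0.927184 = 8046 N.
ΣF_y = 0: O_y + T·sin22° − 1250 − 3300 = 0 → O_y = 4550 − 8677.91 × 0.374607 = 1299 N.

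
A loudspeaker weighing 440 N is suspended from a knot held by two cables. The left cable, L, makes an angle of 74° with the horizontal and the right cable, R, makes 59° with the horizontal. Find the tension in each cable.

T_L = 309.9 N, T_R = 165.8 N

ΣF_x = 0: −T_L·cos74° + T_R·cos59° = 0 → T_R = 0.535179·T_L.
ΣF_y = 0: T_L·sin74° + T_R·sin59° = 440.
Substitute: T_L·(0.961262 + 0.535179·0.857167) = 440 → T_L = 309.859 ≈ 309.9 N.
Then T_R = 0.535179 × 309.859 = 165.8 N.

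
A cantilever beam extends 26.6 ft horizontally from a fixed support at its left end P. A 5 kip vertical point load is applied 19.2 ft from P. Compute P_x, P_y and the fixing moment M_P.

P_x = 0, P_y = 5.000 kip, M_P = 96.00 kip·ft

ΣF_x = 0: P_x = 0.
ΣF_y = 0: P_y − 5 = 0 → P_y = 5.000 kip.
ΣM about P: M_P − 5·19.2 = 0 → M_P = 96.00 kip·ft.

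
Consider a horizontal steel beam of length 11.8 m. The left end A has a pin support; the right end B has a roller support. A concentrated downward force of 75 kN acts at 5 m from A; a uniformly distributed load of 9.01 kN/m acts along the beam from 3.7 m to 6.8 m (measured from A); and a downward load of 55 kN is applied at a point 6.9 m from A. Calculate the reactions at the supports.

A_x = 0, A_y = 81.56 kN, B_y = 76.37 kN

Resultant of the distributed load: 9.01 × 3.1 = 27.931 kN at 5.25 m from A.
Moments about A: B_y·11.8 − 75·5 − (9.01·3.1)·5.25 − 55·6.9 = 0 → B_y = 901.13775/11.8 = 76.3676 ≈ 76.37 kN.
ΣF_y = 0: A_y + 76.3676 − 75 − 9.01·3.1 − 55 = 0 → A_y = 81.56 kN.
ΣF_x = 0: no horizontal applied forces, so A_x = 0.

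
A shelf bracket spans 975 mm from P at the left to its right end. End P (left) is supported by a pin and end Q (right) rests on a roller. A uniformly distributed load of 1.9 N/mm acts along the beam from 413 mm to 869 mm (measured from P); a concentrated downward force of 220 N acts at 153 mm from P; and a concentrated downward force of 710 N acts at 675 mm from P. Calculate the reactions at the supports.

Resultant of the distributed load: 1.9 × 456 = 866.4 N at 641 mm from P.
ΣM about P: Q_y·975 − (1.9·456)·641 − 220·153 − 710·675 = 0 → Q_y = 1068272.4/975 = 1095.66 ≈ 1096 N.
ΣF_y = 0: P_y + 1095.66 − 1.9·456 − 220 − 710 = 0 → P_y = 700.7 N.
ΣF_x = 0: no horizontal applied forces, so P_x = 0.

P_x = 0, P_y = 700.7 N, Q_y = 1096 N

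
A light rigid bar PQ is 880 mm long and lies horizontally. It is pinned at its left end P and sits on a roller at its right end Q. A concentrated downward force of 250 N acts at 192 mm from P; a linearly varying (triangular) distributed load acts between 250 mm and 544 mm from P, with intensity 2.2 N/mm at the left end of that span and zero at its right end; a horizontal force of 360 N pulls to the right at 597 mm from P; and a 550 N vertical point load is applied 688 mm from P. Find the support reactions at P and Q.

P_x = -360.0 N, P_y = 511.0 N, Q_y = 612.4 N

Resultant of the triangular load: ½ × 2.2 × 294 = 323.4 N, acting at 348 mm from P (one-third of the span from the peak).
Taking moments about P: Q_y·880 − 250·192 − (½·2.2·294)·348 − 550·688 = 0 → Q_y = 538943.2/880 = 612.435 ≈ 612.4 N.
ΣF_y = 0: P_y + 612.435 − 250 − ½·2.2·294 − 550 = 0 → P_y = 511.0 N.
ΣF_x = 0: P_x + 360 = 0 → P_x = -360.0 N.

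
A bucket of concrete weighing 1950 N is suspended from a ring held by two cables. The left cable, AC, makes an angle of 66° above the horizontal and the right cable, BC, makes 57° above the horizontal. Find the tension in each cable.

ΣF_x = 0: −T_AC·cos66° + T_BC·cos57° = 0 → T_BC = 0.7468·T_AC.
ΣF_y = 0: T_AC·sin66° + T_BC·sin57° = 1950.
Substitute: T_AC·(0.913545 + 0.7468·0.838671) = 1950 → T_AC = 1266.35 ≈ 1266 N.
Then T_BC = 0.7468 × 1266.35 = 945.7 N.

T_AC = 1266 N, T_BC = 945.7 N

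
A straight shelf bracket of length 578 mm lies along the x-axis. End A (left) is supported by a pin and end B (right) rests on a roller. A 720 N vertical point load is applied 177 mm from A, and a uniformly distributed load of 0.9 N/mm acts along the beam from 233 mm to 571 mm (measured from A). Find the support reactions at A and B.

A_x = 0, A_y = 592.1 N, B_y = 432.1 N

Resultant of the distributed load: 0.9 × 338 = 304.2 N at 402 mm from A.
ΣM about A: B_y·578 − 720·177 − (0.9·338)·402 = 0 → B_y = 249728.4/578 = 432.056 ≈ 432.1 N.
ΣF_y = 0: A_y + 432.056 − 720 − 0.9·338 = 0 → A_y = 592.1 N.
ΣF_x = 0: no horizontal applied forces, so A_x = 0.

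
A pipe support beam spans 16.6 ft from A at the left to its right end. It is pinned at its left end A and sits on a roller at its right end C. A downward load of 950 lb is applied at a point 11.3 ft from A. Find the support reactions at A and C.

Taking moments about A: C_y·16.6 − 950·11.3 = 0 → C_y = 10735/16.6 = 646.687 ≈ 646.7 lb.
ΣF_y = 0: A_y + 646.687 − 950 = 0 → A_y = 303.3 lb.
ΣF_x = 0: no horizontal applied forces, so A_x = 0.

A_x = 0, A_y = 303.3 lb, C_y = 646.7 lb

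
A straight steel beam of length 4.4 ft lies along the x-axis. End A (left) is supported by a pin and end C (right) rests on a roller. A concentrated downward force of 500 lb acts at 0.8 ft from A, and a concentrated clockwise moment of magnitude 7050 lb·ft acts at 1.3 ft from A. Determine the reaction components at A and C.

Taking moments about A: C_y·4.4 − 500·0.8 − 7050 = 0 → C_y = 7450/4.4 = 1693.18 ≈ 1693 lb.
ΣF_y = 0: A_y + 1693.18 − 500 = 0 → A_y = -1193 lb.
ΣF_x = 0: no horizontal applied forces, so A_x = 0.

A_x = 0, A_y = -1193 lb, C_y = 1693 lb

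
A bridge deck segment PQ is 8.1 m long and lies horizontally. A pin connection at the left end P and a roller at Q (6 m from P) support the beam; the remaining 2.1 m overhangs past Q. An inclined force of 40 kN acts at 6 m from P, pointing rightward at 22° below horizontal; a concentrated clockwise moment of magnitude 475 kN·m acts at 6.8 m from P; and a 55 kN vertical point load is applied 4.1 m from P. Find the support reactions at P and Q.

P_x = -37.09 kN, P_y = -61.75 kN, Q_y = 131.7 kN

ΣM about P: Q_y·6 − 40·sin22°·6 − 475 − 55·4.1 = 0 → Q_y = 790.406/6 = 131.734 ≈ 131.7 kN.
ΣF_y = 0: P_y + 131.734 − 40·sin22° − 55 = 0 → P_y = -61.75 kN.
ΣF_x = 0: P_x + 40·cos22° = 0 → P_x = -37.09 kN.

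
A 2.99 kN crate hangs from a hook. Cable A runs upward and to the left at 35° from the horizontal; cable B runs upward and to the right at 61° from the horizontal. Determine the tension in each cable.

T_A = 1.458 kN, T_B = 2.463 kN

ΣF_x = 0: −T_A·cos35° + T_B·cos61° = 0 → T_B = 1.68964·T_A.
ΣF_y = 0: T_A·sin35° + T_B·sin61° = 2.99.
Substitute: T_A·(0.573576 + 1.68964·0.87462) = 2.99 → T_A = 1.45756 ≈ 1.458 kN.
Then T_B = 1.68964 × 1.45756 = 2.463 kN.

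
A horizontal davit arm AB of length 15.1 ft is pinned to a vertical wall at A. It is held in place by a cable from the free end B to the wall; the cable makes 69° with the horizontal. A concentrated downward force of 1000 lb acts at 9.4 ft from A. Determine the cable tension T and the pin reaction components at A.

ΣM about A: T·sin69°·15.1 − 1000·9.4 = 0 → T = 9400/(15.1·0.93358) = 666.806 ≈ 666.8 lb.
ΣF_x = 0: A_x − T·cos69° = 0 → A_x = 666.806 × 0.358368 = 239.0 lb.
ΣF_y = 0: A_y + T·sin69° − 1000 = 0 → A_y = 1000 − 666.806 × 0.93358 = 377.5 lb.

T = 666.8 lb, A_x = 239.0 lb, A_y = 377.5 lb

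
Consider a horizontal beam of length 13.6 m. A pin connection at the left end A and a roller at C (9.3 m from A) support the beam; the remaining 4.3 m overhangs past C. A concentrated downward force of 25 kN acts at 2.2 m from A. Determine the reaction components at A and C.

Moments about A: C_y·9.3 − 25·2.2 = 0 → C_y = 55/9.3 = 5.91398 ≈ 5.914 kN.
ΣF_y = 0: A_y + 5.91398 − 25 = 0 → A_y = 19.09 kN.
ΣF_x = 0: no horizontal applied forces, so A_x = 0.

A_x = 0, A_y = 19.09 kN, C_y = 5.914 kN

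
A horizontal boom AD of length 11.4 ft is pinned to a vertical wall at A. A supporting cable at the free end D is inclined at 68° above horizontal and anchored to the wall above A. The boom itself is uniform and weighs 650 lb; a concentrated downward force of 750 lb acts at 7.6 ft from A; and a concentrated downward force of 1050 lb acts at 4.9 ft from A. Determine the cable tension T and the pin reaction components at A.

T = 1377 lb, A_x = 515.7 lb, A_y = 1174 lb

ΣM about A: T·sin68°·11.4 − 650·5.7 − 750·7.6 − 1050·4.9 = 0 → T = 14550/(11.4·0.927184) = 1376.55 ≈ 1377 lb.
ΣF_x = 0: A_x − T·cos68° = 0 → A_x = 1376.55 × 0.374607 = 515.7 lb.
ΣF_y = 0: A_y + T·sin68° − 650 − 750 − 1050 = 0 → A_y = 2450 − 1376.55 × 0.927184 = 1174 lb.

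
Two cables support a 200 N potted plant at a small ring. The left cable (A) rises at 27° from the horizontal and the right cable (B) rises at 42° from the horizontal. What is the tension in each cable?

T_A = 159.2 N, T_B = 190.9 N

ΣF_x = 0: −T_A·cos27° + T_B·cos42° = 0 → T_B = 1.19897·T_A.
ΣF_y = 0: T_A·sin27° + T_B·sin42° = 200.
Substitute: T_A·(0.45399 + 1.19897·0.669131) = 200 → T_A = 159.203 ≈ 159.2 N.
Then T_B = 1.19897 × 159.203 = 190.9 N.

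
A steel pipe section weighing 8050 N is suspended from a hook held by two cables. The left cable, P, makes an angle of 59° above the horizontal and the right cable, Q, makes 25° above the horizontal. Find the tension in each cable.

T_P = 7336 N, T_Q = 4169 N

ΣF_x = 0: −T_P·cos59° + T_Q·cos25° = 0 → T_Q = 0.568282·T_P.
ΣF_y = 0: T_P·sin59° + T_Q·sin25° = 8050.
Substitute: T_P·(0.857167 + 0.568282·0.422618) = 8050 → T_P = 7335.97 ≈ 7336 N.
Then T_Q = 0.568282 × 7335.97 = 4169 N.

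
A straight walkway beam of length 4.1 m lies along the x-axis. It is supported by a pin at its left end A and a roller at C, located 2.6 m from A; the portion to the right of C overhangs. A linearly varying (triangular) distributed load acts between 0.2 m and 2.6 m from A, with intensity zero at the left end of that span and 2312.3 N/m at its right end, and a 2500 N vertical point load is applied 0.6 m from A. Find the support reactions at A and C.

A_x = 0, A_y = 2777 N, C_y = 2498 N

Resultant of the triangular load: ½ × 2312.3 × 2.4 = 2774.76 N, acting at 1.8 m from A (one-third of the span from the peak).
Moments about A: C_y·2.6 − (½·2312.3·2.4)·1.8 − 2500·0.6 = 0 → C_y = 6494.568/2.6 = 2497.91 ≈ 2498 N.
ΣF_y = 0: A_y + 2497.91 − ½·2312.3·2.4 − 2500 = 0 → A_y = 2777 N.
ΣF_x = 0: no horizontal applied forces, so A_x = 0.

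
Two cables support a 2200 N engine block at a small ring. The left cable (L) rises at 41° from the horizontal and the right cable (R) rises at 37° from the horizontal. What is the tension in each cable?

T_L = 1796 N, T_R = 1697 N

ΣF_x = 0: −T_L·cos41° + T_R·cos37° = 0 → T_R = 0.944999·T_L.
ΣF_y = 0: T_L·sin41° + T_R·sin37° = 2200.
Substitute: T_L·(0.656059 + 0.944999·0.601815) = 2200 → T_L = 1796.25 ≈ 1796 N.
Then T_R = 0.944999 × 1796.25 = 1697 N.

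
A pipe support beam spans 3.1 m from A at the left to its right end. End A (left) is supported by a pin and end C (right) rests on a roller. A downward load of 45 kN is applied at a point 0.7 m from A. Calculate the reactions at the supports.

Moments about A: C_y·3.1 − 45·0.7 = 0 → C_y = 31.5/3.1 = 10.1613 ≈ 10.16 kN.
ΣF_y = 0: A_y + 10.1613 − 45 = 0 → A_y = 34.84 kN.
ΣF_x = 0: no horizontal applied forces, so A_x = 0.

A_x = 0, A_y = 34.84 kN, C_y = 10.16 kN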